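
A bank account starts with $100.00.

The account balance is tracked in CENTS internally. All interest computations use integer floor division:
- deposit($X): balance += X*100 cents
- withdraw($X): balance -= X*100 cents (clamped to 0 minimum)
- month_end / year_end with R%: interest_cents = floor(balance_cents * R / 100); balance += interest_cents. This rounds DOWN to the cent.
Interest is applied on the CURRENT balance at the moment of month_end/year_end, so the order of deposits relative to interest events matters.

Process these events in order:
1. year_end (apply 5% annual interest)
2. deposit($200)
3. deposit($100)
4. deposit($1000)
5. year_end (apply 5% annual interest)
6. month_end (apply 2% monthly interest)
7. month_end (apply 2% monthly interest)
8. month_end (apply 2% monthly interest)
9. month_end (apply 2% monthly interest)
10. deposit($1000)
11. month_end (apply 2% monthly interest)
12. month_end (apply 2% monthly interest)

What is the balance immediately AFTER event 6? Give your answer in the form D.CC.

After 1 (year_end (apply 5% annual interest)): balance=$105.00 total_interest=$5.00
After 2 (deposit($200)): balance=$305.00 total_interest=$5.00
After 3 (deposit($100)): balance=$405.00 total_interest=$5.00
After 4 (deposit($1000)): balance=$1405.00 total_interest=$5.00
After 5 (year_end (apply 5% annual interest)): balance=$1475.25 total_interest=$75.25
After 6 (month_end (apply 2% monthly interest)): balance=$1504.75 total_interest=$104.75

Answer: 1504.75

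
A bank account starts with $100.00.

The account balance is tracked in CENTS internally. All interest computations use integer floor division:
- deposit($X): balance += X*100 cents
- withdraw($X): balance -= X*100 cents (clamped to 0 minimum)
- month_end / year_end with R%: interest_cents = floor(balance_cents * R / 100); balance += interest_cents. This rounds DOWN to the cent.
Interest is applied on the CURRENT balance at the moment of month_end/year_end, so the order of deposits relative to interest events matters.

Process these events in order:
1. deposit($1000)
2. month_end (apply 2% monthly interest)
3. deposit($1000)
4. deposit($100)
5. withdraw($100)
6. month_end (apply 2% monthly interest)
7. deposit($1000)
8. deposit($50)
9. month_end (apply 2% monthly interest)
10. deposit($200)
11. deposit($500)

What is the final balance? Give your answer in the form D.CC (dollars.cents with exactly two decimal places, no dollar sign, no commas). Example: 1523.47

Answer: 3978.72

Derivation:
After 1 (deposit($1000)): balance=$1100.00 total_interest=$0.00
After 2 (month_end (apply 2% monthly interest)): balance=$1122.00 total_interest=$22.00
After 3 (deposit($1000)): balance=$2122.00 total_interest=$22.00
After 4 (deposit($100)): balance=$2222.00 total_interest=$22.00
After 5 (withdraw($100)): balance=$2122.00 total_interest=$22.00
After 6 (month_end (apply 2% monthly interest)): balance=$2164.44 total_interest=$64.44
After 7 (deposit($1000)): balance=$3164.44 total_interest=$64.44
After 8 (deposit($50)): balance=$3214.44 total_interest=$64.44
After 9 (month_end (apply 2% monthly interest)): balance=$3278.72 total_interest=$128.72
After 10 (deposit($200)): balance=$3478.72 total_interest=$128.72
After 11 (deposit($500)): balance=$3978.72 total_interest=$128.72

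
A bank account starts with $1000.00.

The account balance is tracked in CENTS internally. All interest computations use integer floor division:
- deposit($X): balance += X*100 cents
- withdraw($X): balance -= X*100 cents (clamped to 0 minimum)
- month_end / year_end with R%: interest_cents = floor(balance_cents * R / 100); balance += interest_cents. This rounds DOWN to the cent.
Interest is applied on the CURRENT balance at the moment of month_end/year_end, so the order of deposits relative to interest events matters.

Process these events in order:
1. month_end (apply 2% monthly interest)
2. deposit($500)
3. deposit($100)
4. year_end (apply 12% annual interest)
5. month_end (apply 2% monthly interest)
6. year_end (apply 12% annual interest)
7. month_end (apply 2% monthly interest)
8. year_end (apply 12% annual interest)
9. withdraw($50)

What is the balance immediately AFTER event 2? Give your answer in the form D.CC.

Answer: 1520.00

Derivation:
After 1 (month_end (apply 2% monthly interest)): balance=$1020.00 total_interest=$20.00
After 2 (deposit($500)): balance=$1520.00 total_interest=$20.00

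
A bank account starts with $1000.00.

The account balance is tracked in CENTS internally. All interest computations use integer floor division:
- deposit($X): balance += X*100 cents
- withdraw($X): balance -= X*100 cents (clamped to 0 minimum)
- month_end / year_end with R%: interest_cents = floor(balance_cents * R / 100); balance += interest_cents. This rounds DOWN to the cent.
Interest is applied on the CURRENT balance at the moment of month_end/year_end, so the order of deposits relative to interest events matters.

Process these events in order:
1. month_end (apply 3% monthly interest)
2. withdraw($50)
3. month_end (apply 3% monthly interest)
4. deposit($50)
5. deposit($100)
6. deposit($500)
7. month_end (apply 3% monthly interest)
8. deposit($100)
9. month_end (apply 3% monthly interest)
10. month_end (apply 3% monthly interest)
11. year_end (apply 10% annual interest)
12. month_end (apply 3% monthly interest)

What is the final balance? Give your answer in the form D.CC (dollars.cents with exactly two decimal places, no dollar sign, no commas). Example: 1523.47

Answer: 2174.61

Derivation:
After 1 (month_end (apply 3% monthly interest)): balance=$1030.00 total_interest=$30.00
After 2 (withdraw($50)): balance=$980.00 total_interest=$30.00
After 3 (month_end (apply 3% monthly interest)): balance=$1009.40 total_interest=$59.40
After 4 (deposit($50)): balance=$1059.40 total_interest=$59.40
After 5 (deposit($100)): balance=$1159.40 total_interest=$59.40
After 6 (deposit($500)): balance=$1659.40 total_interest=$59.40
After 7 (month_end (apply 3% monthly interest)): balance=$1709.18 total_interest=$109.18
After 8 (deposit($100)): balance=$1809.18 total_interest=$109.18
After 9 (month_end (apply 3% monthly interest)): balance=$1863.45 total_interest=$163.45
After 10 (month_end (apply 3% monthly interest)): balance=$1919.35 total_interest=$219.35
After 11 (year_end (apply 10% annual interest)): balance=$2111.28 total_interest=$411.28
After 12 (month_end (apply 3% monthly interest)): balance=$2174.61 total_interest=$474.61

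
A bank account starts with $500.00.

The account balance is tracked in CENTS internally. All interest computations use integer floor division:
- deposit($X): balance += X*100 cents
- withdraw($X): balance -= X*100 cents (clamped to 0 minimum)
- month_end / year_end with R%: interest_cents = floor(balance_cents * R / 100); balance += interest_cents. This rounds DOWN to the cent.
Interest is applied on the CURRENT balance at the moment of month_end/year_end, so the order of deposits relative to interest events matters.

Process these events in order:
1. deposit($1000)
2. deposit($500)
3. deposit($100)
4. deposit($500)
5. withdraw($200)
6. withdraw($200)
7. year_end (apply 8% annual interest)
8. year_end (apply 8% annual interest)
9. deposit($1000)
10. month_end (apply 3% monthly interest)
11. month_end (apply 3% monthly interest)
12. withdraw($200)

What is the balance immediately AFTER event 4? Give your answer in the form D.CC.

Answer: 2600.00

Derivation:
After 1 (deposit($1000)): balance=$1500.00 total_interest=$0.00
After 2 (deposit($500)): balance=$2000.00 total_interest=$0.00
After 3 (deposit($100)): balance=$2100.00 total_interest=$0.00
After 4 (deposit($500)): balance=$2600.00 total_interest=$0.00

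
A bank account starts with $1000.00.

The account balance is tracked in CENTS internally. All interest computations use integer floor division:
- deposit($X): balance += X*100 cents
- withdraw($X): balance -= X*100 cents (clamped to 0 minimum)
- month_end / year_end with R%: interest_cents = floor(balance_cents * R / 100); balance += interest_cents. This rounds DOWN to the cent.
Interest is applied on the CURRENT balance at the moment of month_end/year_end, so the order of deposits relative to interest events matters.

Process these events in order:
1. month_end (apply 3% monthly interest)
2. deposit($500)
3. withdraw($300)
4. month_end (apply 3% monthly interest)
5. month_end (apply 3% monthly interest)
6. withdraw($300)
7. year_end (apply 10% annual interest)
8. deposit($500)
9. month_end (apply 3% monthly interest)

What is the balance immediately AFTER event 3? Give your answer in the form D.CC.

After 1 (month_end (apply 3% monthly interest)): balance=$1030.00 total_interest=$30.00
After 2 (deposit($500)): balance=$1530.00 total_interest=$30.00
After 3 (withdraw($300)): balance=$1230.00 total_interest=$30.00

Answer: 1230.00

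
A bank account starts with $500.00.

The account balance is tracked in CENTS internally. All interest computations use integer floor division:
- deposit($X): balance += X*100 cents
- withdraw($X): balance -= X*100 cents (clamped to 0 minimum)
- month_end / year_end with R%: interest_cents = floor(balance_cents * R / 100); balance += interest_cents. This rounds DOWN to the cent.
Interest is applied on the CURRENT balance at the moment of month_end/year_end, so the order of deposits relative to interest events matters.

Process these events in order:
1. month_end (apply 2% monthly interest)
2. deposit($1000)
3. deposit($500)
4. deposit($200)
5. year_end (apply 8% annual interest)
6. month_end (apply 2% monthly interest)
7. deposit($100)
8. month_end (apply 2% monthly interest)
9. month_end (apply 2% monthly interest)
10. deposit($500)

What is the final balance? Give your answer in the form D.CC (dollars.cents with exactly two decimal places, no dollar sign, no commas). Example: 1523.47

After 1 (month_end (apply 2% monthly interest)): balance=$510.00 total_interest=$10.00
After 2 (deposit($1000)): balance=$1510.00 total_interest=$10.00
After 3 (deposit($500)): balance=$2010.00 total_interest=$10.00
After 4 (deposit($200)): balance=$2210.00 total_interest=$10.00
After 5 (year_end (apply 8% annual interest)): balance=$2386.80 total_interest=$186.80
After 6 (month_end (apply 2% monthly interest)): balance=$2434.53 total_interest=$234.53
After 7 (deposit($100)): balance=$2534.53 total_interest=$234.53
After 8 (month_end (apply 2% monthly interest)): balance=$2585.22 total_interest=$285.22
After 9 (month_end (apply 2% monthly interest)): balance=$2636.92 total_interest=$336.92
After 10 (deposit($500)): balance=$3136.92 total_interest=$336.92

Answer: 3136.92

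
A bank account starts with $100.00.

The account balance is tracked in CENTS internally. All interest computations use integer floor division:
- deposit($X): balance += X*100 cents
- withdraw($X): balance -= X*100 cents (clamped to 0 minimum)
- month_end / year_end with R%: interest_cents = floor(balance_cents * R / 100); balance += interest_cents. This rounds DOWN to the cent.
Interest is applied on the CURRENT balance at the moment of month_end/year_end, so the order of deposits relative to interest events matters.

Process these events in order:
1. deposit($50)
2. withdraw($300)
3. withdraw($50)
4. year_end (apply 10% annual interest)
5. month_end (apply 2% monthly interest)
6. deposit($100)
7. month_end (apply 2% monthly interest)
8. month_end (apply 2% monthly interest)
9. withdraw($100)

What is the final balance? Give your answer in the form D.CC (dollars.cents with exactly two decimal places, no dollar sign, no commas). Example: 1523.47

After 1 (deposit($50)): balance=$150.00 total_interest=$0.00
After 2 (withdraw($300)): balance=$0.00 total_interest=$0.00
After 3 (withdraw($50)): balance=$0.00 total_interest=$0.00
After 4 (year_end (apply 10% annual interest)): balance=$0.00 total_interest=$0.00
After 5 (month_end (apply 2% monthly interest)): balance=$0.00 total_interest=$0.00
After 6 (deposit($100)): balance=$100.00 total_interest=$0.00
After 7 (month_end (apply 2% monthly interest)): balance=$102.00 total_interest=$2.00
After 8 (month_end (apply 2% monthly interest)): balance=$104.04 total_interest=$4.04
After 9 (withdraw($100)): balance=$4.04 total_interest=$4.04

Answer: 4.04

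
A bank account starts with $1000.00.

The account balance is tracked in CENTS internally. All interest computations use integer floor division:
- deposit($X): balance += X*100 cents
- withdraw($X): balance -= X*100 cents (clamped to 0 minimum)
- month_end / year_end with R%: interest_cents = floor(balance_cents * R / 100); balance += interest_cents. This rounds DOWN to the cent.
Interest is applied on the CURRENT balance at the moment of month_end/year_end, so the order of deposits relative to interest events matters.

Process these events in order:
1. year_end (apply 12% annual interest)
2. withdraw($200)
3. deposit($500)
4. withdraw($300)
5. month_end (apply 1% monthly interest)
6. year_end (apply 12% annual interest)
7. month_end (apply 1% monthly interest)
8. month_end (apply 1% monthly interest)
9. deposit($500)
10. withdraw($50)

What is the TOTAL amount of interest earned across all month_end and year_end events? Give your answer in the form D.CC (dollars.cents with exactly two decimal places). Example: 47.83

After 1 (year_end (apply 12% annual interest)): balance=$1120.00 total_interest=$120.00
After 2 (withdraw($200)): balance=$920.00 total_interest=$120.00
After 3 (deposit($500)): balance=$1420.00 total_interest=$120.00
After 4 (withdraw($300)): balance=$1120.00 total_interest=$120.00
After 5 (month_end (apply 1% monthly interest)): balance=$1131.20 total_interest=$131.20
After 6 (year_end (apply 12% annual interest)): balance=$1266.94 total_interest=$266.94
After 7 (month_end (apply 1% monthly interest)): balance=$1279.60 total_interest=$279.60
After 8 (month_end (apply 1% monthly interest)): balance=$1292.39 total_interest=$292.39
After 9 (deposit($500)): balance=$1792.39 total_interest=$292.39
After 10 (withdraw($50)): balance=$1742.39 total_interest=$292.39

Answer: 292.39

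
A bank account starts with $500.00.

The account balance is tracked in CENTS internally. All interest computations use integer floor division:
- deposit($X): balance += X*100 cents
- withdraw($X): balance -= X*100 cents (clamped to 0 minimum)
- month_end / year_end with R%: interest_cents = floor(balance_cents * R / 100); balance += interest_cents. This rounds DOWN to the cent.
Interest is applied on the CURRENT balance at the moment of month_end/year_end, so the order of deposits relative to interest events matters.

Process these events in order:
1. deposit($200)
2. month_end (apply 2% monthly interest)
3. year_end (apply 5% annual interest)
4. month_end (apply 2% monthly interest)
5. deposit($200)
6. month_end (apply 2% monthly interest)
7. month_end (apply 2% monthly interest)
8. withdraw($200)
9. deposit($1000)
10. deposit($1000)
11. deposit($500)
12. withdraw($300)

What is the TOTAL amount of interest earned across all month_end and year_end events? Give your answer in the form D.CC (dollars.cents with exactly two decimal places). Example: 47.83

Answer: 103.65

Derivation:
After 1 (deposit($200)): balance=$700.00 total_interest=$0.00
After 2 (month_end (apply 2% monthly interest)): balance=$714.00 total_interest=$14.00
After 3 (year_end (apply 5% annual interest)): balance=$749.70 total_interest=$49.70
After 4 (month_end (apply 2% monthly interest)): balance=$764.69 total_interest=$64.69
After 5 (deposit($200)): balance=$964.69 total_interest=$64.69
After 6 (month_end (apply 2% monthly interest)): balance=$983.98 total_interest=$83.98
After 7 (month_end (apply 2% monthly interest)): balance=$1003.65 total_interest=$103.65
After 8 (withdraw($200)): balance=$803.65 total_interest=$103.65
After 9 (deposit($1000)): balance=$1803.65 total_interest=$103.65
After 10 (deposit($1000)): balance=$2803.65 total_interest=$103.65
After 11 (deposit($500)): balance=$3303.65 total_interest=$103.65
After 12 (withdraw($300)): balance=$3003.65 total_interest=$103.65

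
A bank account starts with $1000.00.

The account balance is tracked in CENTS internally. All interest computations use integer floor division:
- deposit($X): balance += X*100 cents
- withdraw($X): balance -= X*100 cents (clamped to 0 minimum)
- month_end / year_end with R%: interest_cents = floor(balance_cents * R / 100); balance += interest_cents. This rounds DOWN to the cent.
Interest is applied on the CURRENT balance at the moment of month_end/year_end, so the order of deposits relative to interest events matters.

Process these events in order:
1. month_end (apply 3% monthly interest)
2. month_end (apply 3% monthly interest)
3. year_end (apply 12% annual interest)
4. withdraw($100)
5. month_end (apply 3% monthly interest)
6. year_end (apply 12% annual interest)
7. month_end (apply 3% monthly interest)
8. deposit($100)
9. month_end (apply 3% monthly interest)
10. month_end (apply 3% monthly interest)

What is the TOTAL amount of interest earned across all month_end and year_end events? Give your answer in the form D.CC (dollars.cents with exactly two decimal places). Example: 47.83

After 1 (month_end (apply 3% monthly interest)): balance=$1030.00 total_interest=$30.00
After 2 (month_end (apply 3% monthly interest)): balance=$1060.90 total_interest=$60.90
After 3 (year_end (apply 12% annual interest)): balance=$1188.20 total_interest=$188.20
After 4 (withdraw($100)): balance=$1088.20 total_interest=$188.20
After 5 (month_end (apply 3% monthly interest)): balance=$1120.84 total_interest=$220.84
After 6 (year_end (apply 12% annual interest)): balance=$1255.34 total_interest=$355.34
After 7 (month_end (apply 3% monthly interest)): balance=$1293.00 total_interest=$393.00
After 8 (deposit($100)): balance=$1393.00 total_interest=$393.00
After 9 (month_end (apply 3% monthly interest)): balance=$1434.79 total_interest=$434.79
After 10 (month_end (apply 3% monthly interest)): balance=$1477.83 total_interest=$477.83

Answer: 477.83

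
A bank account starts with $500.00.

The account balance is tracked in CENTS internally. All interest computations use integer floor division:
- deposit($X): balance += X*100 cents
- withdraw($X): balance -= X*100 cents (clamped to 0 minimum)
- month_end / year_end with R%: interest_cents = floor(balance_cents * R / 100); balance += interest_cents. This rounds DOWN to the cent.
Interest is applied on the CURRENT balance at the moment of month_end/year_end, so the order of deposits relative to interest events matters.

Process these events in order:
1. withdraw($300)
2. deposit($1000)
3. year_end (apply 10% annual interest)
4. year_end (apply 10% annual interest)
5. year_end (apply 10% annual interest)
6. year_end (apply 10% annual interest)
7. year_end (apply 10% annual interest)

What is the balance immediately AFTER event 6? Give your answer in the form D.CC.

After 1 (withdraw($300)): balance=$200.00 total_interest=$0.00
After 2 (deposit($1000)): balance=$1200.00 total_interest=$0.00
After 3 (year_end (apply 10% annual interest)): balance=$1320.00 total_interest=$120.00
After 4 (year_end (apply 10% annual interest)): balance=$1452.00 total_interest=$252.00
After 5 (year_end (apply 10% annual interest)): balance=$1597.20 total_interest=$397.20
After 6 (year_end (apply 10% annual interest)): balance=$1756.92 total_interest=$556.92

Answer: 1756.92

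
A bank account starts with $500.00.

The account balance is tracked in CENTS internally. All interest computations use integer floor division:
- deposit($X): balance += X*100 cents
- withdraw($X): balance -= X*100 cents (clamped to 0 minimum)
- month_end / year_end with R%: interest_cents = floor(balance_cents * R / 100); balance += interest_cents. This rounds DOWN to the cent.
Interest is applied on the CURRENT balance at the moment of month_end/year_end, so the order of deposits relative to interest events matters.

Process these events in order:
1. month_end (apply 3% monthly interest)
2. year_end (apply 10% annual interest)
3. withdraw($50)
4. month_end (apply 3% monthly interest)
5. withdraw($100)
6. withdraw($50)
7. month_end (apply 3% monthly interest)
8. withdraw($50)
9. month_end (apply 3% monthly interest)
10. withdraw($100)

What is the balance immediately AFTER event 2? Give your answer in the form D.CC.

Answer: 566.50

Derivation:
After 1 (month_end (apply 3% monthly interest)): balance=$515.00 total_interest=$15.00
After 2 (year_end (apply 10% annual interest)): balance=$566.50 total_interest=$66.50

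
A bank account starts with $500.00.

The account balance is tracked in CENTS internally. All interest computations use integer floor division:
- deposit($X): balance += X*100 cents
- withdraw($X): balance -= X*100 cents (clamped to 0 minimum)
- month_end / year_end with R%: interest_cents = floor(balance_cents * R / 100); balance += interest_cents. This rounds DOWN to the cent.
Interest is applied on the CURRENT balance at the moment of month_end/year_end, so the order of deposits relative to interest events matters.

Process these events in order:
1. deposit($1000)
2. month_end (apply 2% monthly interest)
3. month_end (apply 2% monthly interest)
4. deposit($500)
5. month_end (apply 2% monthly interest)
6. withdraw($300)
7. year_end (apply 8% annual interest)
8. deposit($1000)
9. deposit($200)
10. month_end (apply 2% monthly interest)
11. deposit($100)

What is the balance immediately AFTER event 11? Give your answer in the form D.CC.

Answer: 3308.86

Derivation:
After 1 (deposit($1000)): balance=$1500.00 total_interest=$0.00
After 2 (month_end (apply 2% monthly interest)): balance=$1530.00 total_interest=$30.00
After 3 (month_end (apply 2% monthly interest)): balance=$1560.60 total_interest=$60.60
After 4 (deposit($500)): balance=$2060.60 total_interest=$60.60
After 5 (month_end (apply 2% monthly interest)): balance=$2101.81 total_interest=$101.81
After 6 (withdraw($300)): balance=$1801.81 total_interest=$101.81
After 7 (year_end (apply 8% annual interest)): balance=$1945.95 total_interest=$245.95
After 8 (deposit($1000)): balance=$2945.95 total_interest=$245.95
After 9 (deposit($200)): balance=$3145.95 total_interest=$245.95
After 10 (month_end (apply 2% monthly interest)): balance=$3208.86 total_interest=$308.86
After 11 (deposit($100)): balance=$3308.86 total_interest=$308.86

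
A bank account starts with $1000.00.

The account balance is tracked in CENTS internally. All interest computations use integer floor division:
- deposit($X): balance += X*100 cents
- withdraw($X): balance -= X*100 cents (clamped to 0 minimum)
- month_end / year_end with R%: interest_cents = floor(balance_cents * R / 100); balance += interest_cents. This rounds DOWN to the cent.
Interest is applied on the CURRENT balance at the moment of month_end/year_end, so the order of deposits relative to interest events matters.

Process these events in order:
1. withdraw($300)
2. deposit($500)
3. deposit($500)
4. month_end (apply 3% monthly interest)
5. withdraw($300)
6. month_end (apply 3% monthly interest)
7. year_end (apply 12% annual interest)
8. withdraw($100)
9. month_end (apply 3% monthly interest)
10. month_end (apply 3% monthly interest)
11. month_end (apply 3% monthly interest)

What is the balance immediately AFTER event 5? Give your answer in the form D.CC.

Answer: 1451.00

Derivation:
After 1 (withdraw($300)): balance=$700.00 total_interest=$0.00
After 2 (deposit($500)): balance=$1200.00 total_interest=$0.00
After 3 (deposit($500)): balance=$1700.00 total_interest=$0.00
After 4 (month_end (apply 3% monthly interest)): balance=$1751.00 total_interest=$51.00
After 5 (withdraw($300)): balance=$1451.00 total_interest=$51.00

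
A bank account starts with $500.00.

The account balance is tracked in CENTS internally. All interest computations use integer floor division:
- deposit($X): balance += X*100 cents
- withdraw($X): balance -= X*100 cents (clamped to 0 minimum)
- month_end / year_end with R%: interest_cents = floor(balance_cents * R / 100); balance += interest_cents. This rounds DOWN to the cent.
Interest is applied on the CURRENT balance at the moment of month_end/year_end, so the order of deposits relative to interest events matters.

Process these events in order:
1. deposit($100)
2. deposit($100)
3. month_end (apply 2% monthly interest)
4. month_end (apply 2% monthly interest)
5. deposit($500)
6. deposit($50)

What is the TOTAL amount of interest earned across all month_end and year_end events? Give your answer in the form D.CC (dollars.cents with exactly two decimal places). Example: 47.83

Answer: 28.28

Derivation:
After 1 (deposit($100)): balance=$600.00 total_interest=$0.00
After 2 (deposit($100)): balance=$700.00 total_interest=$0.00
After 3 (month_end (apply 2% monthly interest)): balance=$714.00 total_interest=$14.00
After 4 (month_end (apply 2% monthly interest)): balance=$728.28 total_interest=$28.28
After 5 (deposit($500)): balance=$1228.28 total_interest=$28.28
After 6 (deposit($50)): balance=$1278.28 total_interest=$28.28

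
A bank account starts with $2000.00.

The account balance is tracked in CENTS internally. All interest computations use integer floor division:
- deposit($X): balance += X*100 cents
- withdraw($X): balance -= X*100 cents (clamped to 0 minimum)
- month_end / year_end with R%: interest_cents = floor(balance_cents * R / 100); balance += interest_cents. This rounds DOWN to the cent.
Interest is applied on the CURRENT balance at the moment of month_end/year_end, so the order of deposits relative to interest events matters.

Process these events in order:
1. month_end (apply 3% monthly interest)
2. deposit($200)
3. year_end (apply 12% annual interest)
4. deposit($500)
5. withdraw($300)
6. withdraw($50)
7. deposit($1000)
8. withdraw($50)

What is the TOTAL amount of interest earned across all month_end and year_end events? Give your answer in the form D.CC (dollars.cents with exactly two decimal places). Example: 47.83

After 1 (month_end (apply 3% monthly interest)): balance=$2060.00 total_interest=$60.00
After 2 (deposit($200)): balance=$2260.00 total_interest=$60.00
After 3 (year_end (apply 12% annual interest)): balance=$2531.20 total_interest=$331.20
After 4 (deposit($500)): balance=$3031.20 total_interest=$331.20
After 5 (withdraw($300)): balance=$2731.20 total_interest=$331.20
After 6 (withdraw($50)): balance=$2681.20 total_interest=$331.20
After 7 (deposit($1000)): balance=$3681.20 total_interest=$331.20
After 8 (withdraw($50)): balance=$3631.20 total_interest=$331.20

Answer: 331.20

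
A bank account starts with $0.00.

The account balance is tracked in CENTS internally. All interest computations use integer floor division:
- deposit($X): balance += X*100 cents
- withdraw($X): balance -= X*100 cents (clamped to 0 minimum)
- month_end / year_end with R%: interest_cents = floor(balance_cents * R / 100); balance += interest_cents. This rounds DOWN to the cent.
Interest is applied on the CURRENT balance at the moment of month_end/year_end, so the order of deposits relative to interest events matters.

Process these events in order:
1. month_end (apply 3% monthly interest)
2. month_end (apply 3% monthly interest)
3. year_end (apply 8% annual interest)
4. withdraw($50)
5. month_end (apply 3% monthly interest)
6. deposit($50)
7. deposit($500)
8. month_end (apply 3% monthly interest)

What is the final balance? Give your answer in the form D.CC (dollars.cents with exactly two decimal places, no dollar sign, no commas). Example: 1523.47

Answer: 566.50

Derivation:
After 1 (month_end (apply 3% monthly interest)): balance=$0.00 total_interest=$0.00
After 2 (month_end (apply 3% monthly interest)): balance=$0.00 total_interest=$0.00
After 3 (year_end (apply 8% annual interest)): balance=$0.00 total_interest=$0.00
After 4 (withdraw($50)): balance=$0.00 total_interest=$0.00
After 5 (month_end (apply 3% monthly interest)): balance=$0.00 total_interest=$0.00
After 6 (deposit($50)): balance=$50.00 total_interest=$0.00
After 7 (deposit($500)): balance=$550.00 total_interest=$0.00
After 8 (month_end (apply 3% monthly interest)): balance=$566.50 total_interest=$16.50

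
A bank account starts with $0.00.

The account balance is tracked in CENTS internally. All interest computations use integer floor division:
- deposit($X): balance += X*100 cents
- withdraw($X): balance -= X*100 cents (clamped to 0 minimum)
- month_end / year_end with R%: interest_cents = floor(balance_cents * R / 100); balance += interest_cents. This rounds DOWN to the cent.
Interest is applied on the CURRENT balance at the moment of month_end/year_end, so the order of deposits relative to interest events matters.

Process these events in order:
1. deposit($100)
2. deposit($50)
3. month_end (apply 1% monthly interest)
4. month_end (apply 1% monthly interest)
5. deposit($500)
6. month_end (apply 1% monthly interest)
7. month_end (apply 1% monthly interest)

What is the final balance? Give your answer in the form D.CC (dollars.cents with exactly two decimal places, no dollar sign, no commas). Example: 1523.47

After 1 (deposit($100)): balance=$100.00 total_interest=$0.00
After 2 (deposit($50)): balance=$150.00 total_interest=$0.00
After 3 (month_end (apply 1% monthly interest)): balance=$151.50 total_interest=$1.50
After 4 (month_end (apply 1% monthly interest)): balance=$153.01 total_interest=$3.01
After 5 (deposit($500)): balance=$653.01 total_interest=$3.01
After 6 (month_end (apply 1% monthly interest)): balance=$659.54 total_interest=$9.54
After 7 (month_end (apply 1% monthly interest)): balance=$666.13 total_interest=$16.13

Answer: 666.13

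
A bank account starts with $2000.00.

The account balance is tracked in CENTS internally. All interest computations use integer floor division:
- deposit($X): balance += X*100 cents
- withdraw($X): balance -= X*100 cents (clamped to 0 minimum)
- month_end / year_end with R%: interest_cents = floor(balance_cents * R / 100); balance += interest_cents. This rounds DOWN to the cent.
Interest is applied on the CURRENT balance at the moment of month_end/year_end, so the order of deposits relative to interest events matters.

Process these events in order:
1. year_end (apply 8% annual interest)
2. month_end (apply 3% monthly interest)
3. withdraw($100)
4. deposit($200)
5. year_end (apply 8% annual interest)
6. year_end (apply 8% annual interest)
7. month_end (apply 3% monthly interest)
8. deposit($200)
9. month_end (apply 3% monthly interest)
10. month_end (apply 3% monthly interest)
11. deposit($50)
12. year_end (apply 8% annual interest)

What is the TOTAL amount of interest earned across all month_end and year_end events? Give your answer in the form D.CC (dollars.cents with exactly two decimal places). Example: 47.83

After 1 (year_end (apply 8% annual interest)): balance=$2160.00 total_interest=$160.00
After 2 (month_end (apply 3% monthly interest)): balance=$2224.80 total_interest=$224.80
After 3 (withdraw($100)): balance=$2124.80 total_interest=$224.80
After 4 (deposit($200)): balance=$2324.80 total_interest=$224.80
After 5 (year_end (apply 8% annual interest)): balance=$2510.78 total_interest=$410.78
After 6 (year_end (apply 8% annual interest)): balance=$2711.64 total_interest=$611.64
After 7 (month_end (apply 3% monthly interest)): balance=$2792.98 total_interest=$692.98
After 8 (deposit($200)): balance=$2992.98 total_interest=$692.98
After 9 (month_end (apply 3% monthly interest)): balance=$3082.76 total_interest=$782.76
After 10 (month_end (apply 3% monthly interest)): balance=$3175.24 total_interest=$875.24
After 11 (deposit($50)): balance=$3225.24 total_interest=$875.24
After 12 (year_end (apply 8% annual interest)): balance=$3483.25 total_interest=$1133.25

Answer: 1133.25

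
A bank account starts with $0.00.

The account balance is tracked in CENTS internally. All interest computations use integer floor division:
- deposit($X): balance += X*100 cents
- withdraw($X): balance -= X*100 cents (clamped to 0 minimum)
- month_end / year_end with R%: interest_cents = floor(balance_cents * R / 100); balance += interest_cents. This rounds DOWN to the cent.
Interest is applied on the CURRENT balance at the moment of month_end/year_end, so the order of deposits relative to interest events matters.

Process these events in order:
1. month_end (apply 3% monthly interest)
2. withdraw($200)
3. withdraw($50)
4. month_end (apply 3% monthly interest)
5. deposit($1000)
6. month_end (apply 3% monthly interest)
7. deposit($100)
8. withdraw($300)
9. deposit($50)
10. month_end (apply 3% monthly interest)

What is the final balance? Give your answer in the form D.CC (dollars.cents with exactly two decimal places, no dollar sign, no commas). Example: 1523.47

After 1 (month_end (apply 3% monthly interest)): balance=$0.00 total_interest=$0.00
After 2 (withdraw($200)): balance=$0.00 total_interest=$0.00
After 3 (withdraw($50)): balance=$0.00 total_interest=$0.00
After 4 (month_end (apply 3% monthly interest)): balance=$0.00 total_interest=$0.00
After 5 (deposit($1000)): balance=$1000.00 total_interest=$0.00
After 6 (month_end (apply 3% monthly interest)): balance=$1030.00 total_interest=$30.00
After 7 (deposit($100)): balance=$1130.00 total_interest=$30.00
After 8 (withdraw($300)): balance=$830.00 total_interest=$30.00
After 9 (deposit($50)): balance=$880.00 total_interest=$30.00
After 10 (month_end (apply 3% monthly interest)): balance=$906.40 total_interest=$56.40

Answer: 906.40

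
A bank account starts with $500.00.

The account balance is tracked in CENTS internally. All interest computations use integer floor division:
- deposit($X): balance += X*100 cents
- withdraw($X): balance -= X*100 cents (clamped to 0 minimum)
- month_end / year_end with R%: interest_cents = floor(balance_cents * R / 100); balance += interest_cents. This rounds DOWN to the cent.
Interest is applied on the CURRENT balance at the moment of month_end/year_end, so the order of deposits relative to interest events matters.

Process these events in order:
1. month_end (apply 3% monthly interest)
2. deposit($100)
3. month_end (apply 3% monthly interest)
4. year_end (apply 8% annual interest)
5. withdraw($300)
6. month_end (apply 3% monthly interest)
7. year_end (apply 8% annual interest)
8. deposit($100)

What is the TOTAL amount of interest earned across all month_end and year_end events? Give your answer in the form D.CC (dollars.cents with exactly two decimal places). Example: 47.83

Answer: 127.29

Derivation:
After 1 (month_end (apply 3% monthly interest)): balance=$515.00 total_interest=$15.00
After 2 (deposit($100)): balance=$615.00 total_interest=$15.00
After 3 (month_end (apply 3% monthly interest)): balance=$633.45 total_interest=$33.45
After 4 (year_end (apply 8% annual interest)): balance=$684.12 total_interest=$84.12
After 5 (withdraw($300)): balance=$384.12 total_interest=$84.12
After 6 (month_end (apply 3% monthly interest)): balance=$395.64 total_interest=$95.64
After 7 (year_end (apply 8% annual interest)): balance=$427.29 total_interest=$127.29
After 8 (deposit($100)): balance=$527.29 total_interest=$127.29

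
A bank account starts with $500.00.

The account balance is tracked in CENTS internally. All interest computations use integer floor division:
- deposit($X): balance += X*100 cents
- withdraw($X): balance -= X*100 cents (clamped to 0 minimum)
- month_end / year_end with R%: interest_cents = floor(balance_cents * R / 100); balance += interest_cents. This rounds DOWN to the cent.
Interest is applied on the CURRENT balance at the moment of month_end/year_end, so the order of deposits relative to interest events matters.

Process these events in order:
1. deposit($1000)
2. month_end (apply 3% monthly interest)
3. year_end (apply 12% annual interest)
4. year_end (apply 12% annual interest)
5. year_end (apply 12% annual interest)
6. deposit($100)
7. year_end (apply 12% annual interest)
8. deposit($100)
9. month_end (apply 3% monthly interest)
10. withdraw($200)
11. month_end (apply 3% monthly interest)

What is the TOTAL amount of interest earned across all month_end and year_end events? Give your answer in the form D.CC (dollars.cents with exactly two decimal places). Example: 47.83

After 1 (deposit($1000)): balance=$1500.00 total_interest=$0.00
After 2 (month_end (apply 3% monthly interest)): balance=$1545.00 total_interest=$45.00
After 3 (year_end (apply 12% annual interest)): balance=$1730.40 total_interest=$230.40
After 4 (year_end (apply 12% annual interest)): balance=$1938.04 total_interest=$438.04
After 5 (year_end (apply 12% annual interest)): balance=$2170.60 total_interest=$670.60
After 6 (deposit($100)): balance=$2270.60 total_interest=$670.60
After 7 (year_end (apply 12% annual interest)): balance=$2543.07 total_interest=$943.07
After 8 (deposit($100)): balance=$2643.07 total_interest=$943.07
After 9 (month_end (apply 3% monthly interest)): balance=$2722.36 total_interest=$1022.36
After 10 (withdraw($200)): balance=$2522.36 total_interest=$1022.36
After 11 (month_end (apply 3% monthly interest)): balance=$2598.03 total_interest=$1098.03

Answer: 1098.03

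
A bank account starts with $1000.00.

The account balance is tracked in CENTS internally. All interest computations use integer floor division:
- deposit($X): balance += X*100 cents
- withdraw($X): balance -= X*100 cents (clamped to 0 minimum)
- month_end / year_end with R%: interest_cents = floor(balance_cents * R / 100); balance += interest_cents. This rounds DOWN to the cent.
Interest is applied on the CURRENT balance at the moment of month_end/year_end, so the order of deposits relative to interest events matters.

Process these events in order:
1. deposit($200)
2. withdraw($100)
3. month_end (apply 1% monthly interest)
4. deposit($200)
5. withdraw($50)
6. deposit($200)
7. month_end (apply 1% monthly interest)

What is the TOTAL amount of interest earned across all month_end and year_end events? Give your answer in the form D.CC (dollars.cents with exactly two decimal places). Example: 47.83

After 1 (deposit($200)): balance=$1200.00 total_interest=$0.00
After 2 (withdraw($100)): balance=$1100.00 total_interest=$0.00
After 3 (month_end (apply 1% monthly interest)): balance=$1111.00 total_interest=$11.00
After 4 (deposit($200)): balance=$1311.00 total_interest=$11.00
After 5 (withdraw($50)): balance=$1261.00 total_interest=$11.00
After 6 (deposit($200)): balance=$1461.00 total_interest=$11.00
After 7 (month_end (apply 1% monthly interest)): balance=$1475.61 total_interest=$25.61

Answer: 25.61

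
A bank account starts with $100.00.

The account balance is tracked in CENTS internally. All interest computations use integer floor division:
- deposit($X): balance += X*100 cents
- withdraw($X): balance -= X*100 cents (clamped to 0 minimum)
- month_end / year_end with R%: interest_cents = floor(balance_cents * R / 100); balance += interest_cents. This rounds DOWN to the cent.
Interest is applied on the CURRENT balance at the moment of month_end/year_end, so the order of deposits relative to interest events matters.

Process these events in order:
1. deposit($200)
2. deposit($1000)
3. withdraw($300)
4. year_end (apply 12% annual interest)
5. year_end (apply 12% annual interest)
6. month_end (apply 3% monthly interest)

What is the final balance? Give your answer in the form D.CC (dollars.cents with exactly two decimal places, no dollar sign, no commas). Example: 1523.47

Answer: 1292.03

Derivation:
After 1 (deposit($200)): balance=$300.00 total_interest=$0.00
After 2 (deposit($1000)): balance=$1300.00 total_interest=$0.00
After 3 (withdraw($300)): balance=$1000.00 total_interest=$0.00
After 4 (year_end (apply 12% annual interest)): balance=$1120.00 total_interest=$120.00
After 5 (year_end (apply 12% annual interest)): balance=$1254.40 total_interest=$254.40
After 6 (month_end (apply 3% monthly interest)): balance=$1292.03 total_interest=$292.03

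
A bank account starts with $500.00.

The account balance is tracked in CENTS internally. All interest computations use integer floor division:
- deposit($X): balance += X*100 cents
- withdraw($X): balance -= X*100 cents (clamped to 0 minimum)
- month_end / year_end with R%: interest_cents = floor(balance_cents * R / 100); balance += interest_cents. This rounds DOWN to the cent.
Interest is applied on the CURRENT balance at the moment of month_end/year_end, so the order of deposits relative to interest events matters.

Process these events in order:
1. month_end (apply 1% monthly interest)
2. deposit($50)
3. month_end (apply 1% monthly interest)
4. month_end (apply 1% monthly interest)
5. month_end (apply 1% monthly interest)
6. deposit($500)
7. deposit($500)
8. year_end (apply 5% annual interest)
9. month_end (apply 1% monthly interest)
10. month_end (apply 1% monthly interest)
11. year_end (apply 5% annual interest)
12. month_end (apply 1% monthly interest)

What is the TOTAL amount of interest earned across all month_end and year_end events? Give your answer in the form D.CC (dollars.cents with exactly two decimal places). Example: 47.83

Answer: 235.40

Derivation:
After 1 (month_end (apply 1% monthly interest)): balance=$505.00 total_interest=$5.00
After 2 (deposit($50)): balance=$555.00 total_interest=$5.00
After 3 (month_end (apply 1% monthly interest)): balance=$560.55 total_interest=$10.55
After 4 (month_end (apply 1% monthly interest)): balance=$566.15 total_interest=$16.15
After 5 (month_end (apply 1% monthly interest)): balance=$571.81 total_interest=$21.81
After 6 (deposit($500)): balance=$1071.81 total_interest=$21.81
After 7 (deposit($500)): balance=$1571.81 total_interest=$21.81
After 8 (year_end (apply 5% annual interest)): balance=$1650.40 total_interest=$100.40
After 9 (month_end (apply 1% monthly interest)): balance=$1666.90 total_interest=$116.90
After 10 (month_end (apply 1% monthly interest)): balance=$1683.56 total_interest=$133.56
After 11 (year_end (apply 5% annual interest)): balance=$1767.73 total_interest=$217.73
After 12 (month_end (apply 1% monthly interest)): balance=$1785.40 total_interest=$235.40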